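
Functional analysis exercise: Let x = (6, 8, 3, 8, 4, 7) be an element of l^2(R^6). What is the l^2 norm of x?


The l^2 norm = (sum |x_i|^2)^(1/2)
Sum of 2th powers = 36 + 64 + 9 + 64 + 16 + 49 = 238
||x||_2 = (238)^(1/2) = 15.4272

15.4272


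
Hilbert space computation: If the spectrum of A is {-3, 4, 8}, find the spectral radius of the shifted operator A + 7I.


Spectrum of A + 7I = {4, 11, 15}
Spectral radius = max |lambda| over the shifted spectrum
= max(4, 11, 15) = 15

15


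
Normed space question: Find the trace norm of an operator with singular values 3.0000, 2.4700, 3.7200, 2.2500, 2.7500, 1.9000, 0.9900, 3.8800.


The nuclear norm is the sum of all singular values.
||T||_1 = 3.0000 + 2.4700 + 3.7200 + 2.2500 + 2.7500 + 1.9000 + 0.9900 + 3.8800
= 20.9600

20.9600


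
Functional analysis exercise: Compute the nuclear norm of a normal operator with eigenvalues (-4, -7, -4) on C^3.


For a normal operator, singular values equal |eigenvalues|.
Trace norm = sum |lambda_i| = 4 + 7 + 4
= 15

15


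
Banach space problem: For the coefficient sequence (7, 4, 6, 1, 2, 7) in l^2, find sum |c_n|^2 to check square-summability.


sum |c_n|^2 = 7^2 + 4^2 + 6^2 + 1^2 + 2^2 + 7^2
= 49 + 16 + 36 + 1 + 4 + 49
= 155

155


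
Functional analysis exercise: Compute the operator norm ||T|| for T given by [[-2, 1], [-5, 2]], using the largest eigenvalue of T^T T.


A^T A = [[29, -12], [-12, 5]]
trace(A^T A) = 34, det(A^T A) = 1
discriminant = 34^2 - 4*1 = 1152
Largest eigenvalue of A^T A = (trace + sqrt(disc))/2 = 33.9706
||T|| = sqrt(33.9706) = 5.8284

5.8284


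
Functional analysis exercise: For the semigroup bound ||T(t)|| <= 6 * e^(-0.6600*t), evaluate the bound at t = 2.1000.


||T(2.1000)|| <= 6 * exp(-0.6600 * 2.1000)
= 6 * exp(-1.3860)
= 6 * 0.2501
= 1.5004

1.5004


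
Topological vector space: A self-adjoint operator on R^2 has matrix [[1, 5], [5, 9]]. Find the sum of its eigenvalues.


For a self-adjoint (symmetric) matrix, the eigenvalues are real.
The sum of eigenvalues equals the trace of the matrix.
trace = 1 + 9 = 10

10


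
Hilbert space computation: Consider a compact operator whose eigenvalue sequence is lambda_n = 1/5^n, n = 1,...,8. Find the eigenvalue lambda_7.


The eigenvalue formula gives lambda_7 = 1/5^7
= 1/78125
= 1.2800e-05

1.2800e-05


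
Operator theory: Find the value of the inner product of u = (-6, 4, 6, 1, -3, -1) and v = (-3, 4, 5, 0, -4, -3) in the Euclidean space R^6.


Computing the standard inner product <u, v> = sum u_i * v_i
= -6*-3 + 4*4 + 6*5 + 1*0 + -3*-4 + -1*-3
= 18 + 16 + 30 + 0 + 12 + 3
= 79

79


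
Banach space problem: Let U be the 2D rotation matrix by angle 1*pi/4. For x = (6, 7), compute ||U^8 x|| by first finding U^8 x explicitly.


U is a rotation by theta = 1*pi/4
U^8 = rotation by 8*theta = 8*pi/4 = 0*pi/4 (mod 2*pi)
cos(0*pi/4) = 1.0000, sin(0*pi/4) = 0.0000
U^8 x = (1.0000 * 6 - 0.0000 * 7, 0.0000 * 6 + 1.0000 * 7)
= (6.0000, 7.0000)
||U^8 x|| = sqrt(6.0000^2 + 7.0000^2) = sqrt(85.0000) = 9.2195

9.2195


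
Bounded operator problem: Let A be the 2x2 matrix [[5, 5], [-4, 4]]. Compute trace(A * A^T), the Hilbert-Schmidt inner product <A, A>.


trace(A * A^T) = sum of squares of all entries
= 5^2 + 5^2 + (-4)^2 + 4^2
= 25 + 25 + 16 + 16
= 82

82


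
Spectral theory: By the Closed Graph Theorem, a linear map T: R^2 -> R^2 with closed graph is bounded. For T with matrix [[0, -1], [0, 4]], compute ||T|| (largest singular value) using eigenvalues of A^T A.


A^T A = [[0, 0], [0, 17]]
trace(A^T A) = 17, det(A^T A) = 0
discriminant = 17^2 - 4*0 = 289
Largest eigenvalue of A^T A = (trace + sqrt(disc))/2 = 17.0000
||T|| = sqrt(17.0000) = 4.1231

4.1231


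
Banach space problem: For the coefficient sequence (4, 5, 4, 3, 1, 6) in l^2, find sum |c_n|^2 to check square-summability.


sum |c_n|^2 = 4^2 + 5^2 + 4^2 + 3^2 + 1^2 + 6^2
= 16 + 25 + 16 + 9 + 1 + 36
= 103

103


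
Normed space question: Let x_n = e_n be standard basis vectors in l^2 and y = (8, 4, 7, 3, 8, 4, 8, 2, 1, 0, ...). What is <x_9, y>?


x_9 = e_9 is the standard basis vector with 1 in position 9.
<x_9, y> = y_9 = 1
As n -> infinity, <x_n, y> -> 0, confirming weak convergence of (x_n) to 0.

1


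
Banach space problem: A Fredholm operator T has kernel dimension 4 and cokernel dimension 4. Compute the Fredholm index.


The Fredholm index is defined as ind(T) = dim(ker T) - dim(coker T)
= 4 - 4
= 0

0


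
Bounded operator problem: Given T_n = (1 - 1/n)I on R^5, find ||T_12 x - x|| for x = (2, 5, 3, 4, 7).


T_12 x - x = (1 - 1/12)x - x = -x/12
||x|| = sqrt(103) = 10.1489
||T_12 x - x|| = ||x||/12 = 10.1489/12 = 0.8457

0.8457


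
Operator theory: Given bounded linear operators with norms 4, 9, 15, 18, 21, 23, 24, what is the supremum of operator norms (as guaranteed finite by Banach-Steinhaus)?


By the Uniform Boundedness Principle, the supremum of norms is finite.
sup_k ||T_k|| = max(4, 9, 15, 18, 21, 23, 24) = 24

24


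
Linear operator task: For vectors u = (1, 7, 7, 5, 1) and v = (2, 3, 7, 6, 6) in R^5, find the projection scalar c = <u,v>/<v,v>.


Computing <u,v> = 1*2 + 7*3 + 7*7 + 5*6 + 1*6 = 108
Computing <v,v> = 2^2 + 3^2 + 7^2 + 6^2 + 6^2 = 134
Projection coefficient = 108/134 = 0.8060

0.8060


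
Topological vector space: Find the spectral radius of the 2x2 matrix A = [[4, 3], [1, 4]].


For a 2x2 matrix, eigenvalues satisfy lambda^2 - (trace)*lambda + det = 0
trace = 4 + 4 = 8
det = 4*4 - 3*1 = 13
discriminant = 8^2 - 4*(13) = 12
spectral radius = max |eigenvalue| = 5.7321

5.7321


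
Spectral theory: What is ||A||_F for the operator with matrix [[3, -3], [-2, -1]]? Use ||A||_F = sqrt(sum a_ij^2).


||A||_F^2 = sum a_ij^2
= 3^2 + (-3)^2 + (-2)^2 + (-1)^2
= 9 + 9 + 4 + 1 = 23
||A||_F = sqrt(23) = 4.7958

4.7958


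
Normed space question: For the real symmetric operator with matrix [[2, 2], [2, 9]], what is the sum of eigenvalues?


For a self-adjoint (symmetric) matrix, the eigenvalues are real.
The sum of eigenvalues equals the trace of the matrix.
trace = 2 + 9 = 11

11


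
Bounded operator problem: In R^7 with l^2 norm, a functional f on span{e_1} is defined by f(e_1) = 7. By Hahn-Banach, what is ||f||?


The norm of f is given by ||f|| = sup_{||x||=1} |f(x)|.
On span{e_1}, ||e_1|| = 1, so ||f|| = |f(e_1)| / ||e_1||
= |7| / 1 = 7.0000

7.0000


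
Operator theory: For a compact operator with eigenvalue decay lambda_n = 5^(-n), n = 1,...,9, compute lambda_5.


The eigenvalue formula gives lambda_5 = 1/5^5
= 1/3125
= 3.2000e-04

3.2000e-04


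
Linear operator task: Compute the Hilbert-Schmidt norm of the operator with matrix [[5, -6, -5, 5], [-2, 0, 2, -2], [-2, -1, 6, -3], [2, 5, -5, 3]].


The Hilbert-Schmidt norm is sqrt(sum of squares of all entries).
Sum of squares = 5^2 + (-6)^2 + (-5)^2 + 5^2 + (-2)^2 + 0^2 + 2^2 + (-2)^2 + (-2)^2 + (-1)^2 + 6^2 + (-3)^2 + 2^2 + 5^2 + (-5)^2 + 3^2
= 25 + 36 + 25 + 25 + 4 + 0 + 4 + 4 + 4 + 1 + 36 + 9 + 4 + 25 + 25 + 9 = 236
||T||_HS = sqrt(236) = 15.3623

15.3623


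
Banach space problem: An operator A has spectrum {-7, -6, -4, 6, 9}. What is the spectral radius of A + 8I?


Spectrum of A + 8I = {1, 2, 4, 14, 17}
Spectral radius = max |lambda| over the shifted spectrum
= max(1, 2, 4, 14, 17) = 17

17


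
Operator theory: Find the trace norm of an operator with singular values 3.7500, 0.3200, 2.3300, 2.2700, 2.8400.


The nuclear norm is the sum of all singular values.
||T||_1 = 3.7500 + 0.3200 + 2.3300 + 2.2700 + 2.8400
= 11.5100

11.5100


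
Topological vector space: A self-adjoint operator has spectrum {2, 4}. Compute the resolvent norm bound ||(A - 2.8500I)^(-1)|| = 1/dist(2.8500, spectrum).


dist(2.8500, {2, 4}) = min(|2.8500 - 2|, |2.8500 - 4|)
= min(0.8500, 1.1500) = 0.8500
Resolvent bound = 1/0.8500 = 1.1765

1.1765


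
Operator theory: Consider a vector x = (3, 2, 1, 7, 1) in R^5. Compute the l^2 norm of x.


The l^2 norm = (sum |x_i|^2)^(1/2)
Sum of 2th powers = 9 + 4 + 1 + 49 + 1 = 64
||x||_2 = (64)^(1/2) = 8.0000

8.0000


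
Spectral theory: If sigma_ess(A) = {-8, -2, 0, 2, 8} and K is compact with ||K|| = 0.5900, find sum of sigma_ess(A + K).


By Weyl's theorem, the essential spectrum is invariant under compact perturbations.
sigma_ess(A + K) = sigma_ess(A) = {-8, -2, 0, 2, 8}
Sum = -8 + -2 + 0 + 2 + 8 = 0

0


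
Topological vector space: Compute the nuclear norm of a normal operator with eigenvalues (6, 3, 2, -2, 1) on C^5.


For a normal operator, singular values equal |eigenvalues|.
Trace norm = sum |lambda_i| = 6 + 3 + 2 + 2 + 1
= 14

14


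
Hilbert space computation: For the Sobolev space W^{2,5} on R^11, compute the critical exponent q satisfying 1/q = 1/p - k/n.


Using the Sobolev embedding formula: 1/q = 1/p - k/n
1/q = 1/5 - 2/11 = 1/55
q = 1/(1/55) = 55

55.0000


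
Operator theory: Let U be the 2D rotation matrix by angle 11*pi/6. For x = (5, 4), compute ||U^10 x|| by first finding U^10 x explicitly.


U is a rotation by theta = 11*pi/6
U^10 = rotation by 10*theta = 110*pi/6 = 2*pi/6 (mod 2*pi)
cos(2*pi/6) = 0.5000, sin(2*pi/6) = 0.8660
U^10 x = (0.5000 * 5 - 0.8660 * 4, 0.8660 * 5 + 0.5000 * 4)
= (-0.9641, 6.3301)
||U^10 x|| = sqrt((-0.9641)^2 + 6.3301^2) = sqrt(41.0000) = 6.4031

6.4031


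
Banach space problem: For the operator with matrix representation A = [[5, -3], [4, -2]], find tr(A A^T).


trace(A * A^T) = sum of squares of all entries
= 5^2 + (-3)^2 + 4^2 + (-2)^2
= 25 + 9 + 16 + 4
= 54

54


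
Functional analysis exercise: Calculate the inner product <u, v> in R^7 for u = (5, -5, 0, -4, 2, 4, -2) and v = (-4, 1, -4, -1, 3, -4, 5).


Computing the standard inner product <u, v> = sum u_i * v_i
= 5*-4 + -5*1 + 0*-4 + -4*-1 + 2*3 + 4*-4 + -2*5
= -20 + -5 + 0 + 4 + 6 + -16 + -10
= -41

-41


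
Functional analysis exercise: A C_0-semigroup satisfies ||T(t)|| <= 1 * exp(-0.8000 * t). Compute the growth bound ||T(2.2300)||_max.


||T(2.2300)|| <= 1 * exp(-0.8000 * 2.2300)
= 1 * exp(-1.7840)
= 1 * 0.1680
= 0.1680

0.1680


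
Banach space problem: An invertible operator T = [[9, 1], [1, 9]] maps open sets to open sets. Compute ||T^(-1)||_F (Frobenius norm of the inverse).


det(T) = 9*9 - 1*1 = 80
T^(-1) = (1/80) * [[9, -1], [-1, 9]] = [[0.1125, -0.0125], [-0.0125, 0.1125]]
||T^(-1)||_F^2 = 0.1125^2 + (-0.0125)^2 + (-0.0125)^2 + 0.1125^2 = 0.0256
||T^(-1)||_F = sqrt(0.0256) = 0.1601

0.1601


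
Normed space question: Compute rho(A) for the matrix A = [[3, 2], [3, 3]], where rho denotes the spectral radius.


For a 2x2 matrix, eigenvalues satisfy lambda^2 - (trace)*lambda + det = 0
trace = 3 + 3 = 6
det = 3*3 - 2*3 = 3
discriminant = 6^2 - 4*(3) = 24
spectral radius = max |eigenvalue| = 5.4495

5.4495


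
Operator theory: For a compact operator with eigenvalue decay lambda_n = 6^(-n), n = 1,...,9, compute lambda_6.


The eigenvalue formula gives lambda_6 = 1/6^6
= 1/46656
= 2.1433e-05

2.1433e-05


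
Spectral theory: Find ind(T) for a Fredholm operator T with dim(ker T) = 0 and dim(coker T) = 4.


The Fredholm index is defined as ind(T) = dim(ker T) - dim(coker T)
= 0 - 4
= -4

-4


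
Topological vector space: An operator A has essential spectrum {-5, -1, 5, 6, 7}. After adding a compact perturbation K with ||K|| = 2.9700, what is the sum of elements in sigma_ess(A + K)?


By Weyl's theorem, the essential spectrum is invariant under compact perturbations.
sigma_ess(A + K) = sigma_ess(A) = {-5, -1, 5, 6, 7}
Sum = -5 + -1 + 5 + 6 + 7 = 12

12


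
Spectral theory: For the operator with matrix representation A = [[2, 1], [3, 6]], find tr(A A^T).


trace(A * A^T) = sum of squares of all entries
= 2^2 + 1^2 + 3^2 + 6^2
= 4 + 1 + 9 + 36
= 50

50


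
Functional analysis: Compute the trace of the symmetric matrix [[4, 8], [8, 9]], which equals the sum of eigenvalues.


For a self-adjoint (symmetric) matrix, the eigenvalues are real.
The sum of eigenvalues equals the trace of the matrix.
trace = 4 + 9 = 13

13


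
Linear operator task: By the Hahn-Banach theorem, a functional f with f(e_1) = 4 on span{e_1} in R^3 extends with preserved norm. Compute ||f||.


The norm of f is given by ||f|| = sup_{||x||=1} |f(x)|.
On span{e_1}, ||e_1|| = 1, so ||f|| = |f(e_1)| / ||e_1||
= |4| / 1 = 4.0000

4.0000


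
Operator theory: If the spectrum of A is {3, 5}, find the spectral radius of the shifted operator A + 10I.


Spectrum of A + 10I = {13, 15}
Spectral radius = max |lambda| over the shifted spectrum
= max(13, 15) = 15

15


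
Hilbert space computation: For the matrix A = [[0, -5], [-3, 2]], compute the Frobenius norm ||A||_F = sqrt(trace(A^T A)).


||A||_F^2 = sum a_ij^2
= 0^2 + (-5)^2 + (-3)^2 + 2^2
= 0 + 25 + 9 + 4 = 38
||A||_F = sqrt(38) = 6.1644

6.1644


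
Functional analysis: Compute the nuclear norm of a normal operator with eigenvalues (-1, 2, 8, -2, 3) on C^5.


For a normal operator, singular values equal |eigenvalues|.
Trace norm = sum |lambda_i| = 1 + 2 + 8 + 2 + 3
= 16

16


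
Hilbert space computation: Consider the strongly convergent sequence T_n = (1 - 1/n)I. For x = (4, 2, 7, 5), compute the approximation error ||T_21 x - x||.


T_21 x - x = (1 - 1/21)x - x = -x/21
||x|| = sqrt(94) = 9.6954
||T_21 x - x|| = ||x||/21 = 9.6954/21 = 0.4617

0.4617


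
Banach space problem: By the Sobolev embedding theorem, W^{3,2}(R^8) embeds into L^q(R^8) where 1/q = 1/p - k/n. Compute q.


Using the Sobolev embedding formula: 1/q = 1/p - k/n
1/q = 1/2 - 3/8 = 1/8
q = 1/(1/8) = 8

8.0000


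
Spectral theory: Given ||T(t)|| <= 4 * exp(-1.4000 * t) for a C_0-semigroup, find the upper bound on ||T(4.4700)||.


||T(4.4700)|| <= 4 * exp(-1.4000 * 4.4700)
= 4 * exp(-6.2580)
= 4 * 0.0019
= 0.0077

0.0077


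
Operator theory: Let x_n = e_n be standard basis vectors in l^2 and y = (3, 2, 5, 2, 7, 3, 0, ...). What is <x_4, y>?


x_4 = e_4 is the standard basis vector with 1 in position 4.
<x_4, y> = y_4 = 2
As n -> infinity, <x_n, y> -> 0, confirming weak convergence of (x_n) to 0.

2


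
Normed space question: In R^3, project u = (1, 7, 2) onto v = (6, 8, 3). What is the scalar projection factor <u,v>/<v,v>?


Computing <u,v> = 1*6 + 7*8 + 2*3 = 68
Computing <v,v> = 6^2 + 8^2 + 3^2 = 109
Projection coefficient = 68/109 = 0.6239

0.6239


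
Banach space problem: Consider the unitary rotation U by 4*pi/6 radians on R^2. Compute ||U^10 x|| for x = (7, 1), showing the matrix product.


U is a rotation by theta = 4*pi/6
U^10 = rotation by 10*theta = 40*pi/6 = 4*pi/6 (mod 2*pi)
cos(4*pi/6) = -0.5000, sin(4*pi/6) = 0.8660
U^10 x = (-0.5000 * 7 - 0.8660 * 1, 0.8660 * 7 + -0.5000 * 1)
= (-4.3660, 5.5622)
||U^10 x|| = sqrt((-4.3660)^2 + 5.5622^2) = sqrt(50.0000) = 7.0711

7.0711


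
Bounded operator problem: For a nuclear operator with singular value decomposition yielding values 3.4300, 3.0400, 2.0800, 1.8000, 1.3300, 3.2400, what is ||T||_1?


The nuclear norm is the sum of all singular values.
||T||_1 = 3.4300 + 3.0400 + 2.0800 + 1.8000 + 1.3300 + 3.2400
= 14.9200

14.9200


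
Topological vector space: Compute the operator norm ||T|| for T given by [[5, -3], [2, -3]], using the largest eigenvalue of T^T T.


A^T A = [[29, -21], [-21, 18]]
trace(A^T A) = 47, det(A^T A) = 81
discriminant = 47^2 - 4*81 = 1885
Largest eigenvalue of A^T A = (trace + sqrt(disc))/2 = 45.2083
||T|| = sqrt(45.2083) = 6.7237

6.7237


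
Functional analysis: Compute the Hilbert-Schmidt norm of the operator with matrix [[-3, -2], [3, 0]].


The Hilbert-Schmidt norm is sqrt(sum of squares of all entries).
Sum of squares = (-3)^2 + (-2)^2 + 3^2 + 0^2
= 9 + 4 + 9 + 0 = 22
||T||_HS = sqrt(22) = 4.6904

4.6904


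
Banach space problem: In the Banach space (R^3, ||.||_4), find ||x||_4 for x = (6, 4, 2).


The l^4 norm = (sum |x_i|^4)^(1/4)
Sum of 4th powers = 1296 + 256 + 16 = 1568
||x||_4 = (1568)^(1/4) = 6.2927

6.2927


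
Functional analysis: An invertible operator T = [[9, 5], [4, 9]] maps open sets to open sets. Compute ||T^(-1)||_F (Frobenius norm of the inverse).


det(T) = 9*9 - 5*4 = 61
T^(-1) = (1/61) * [[9, -5], [-4, 9]] = [[0.1475, -0.0820], [-0.0656, 0.1475]]
||T^(-1)||_F^2 = 0.1475^2 + (-0.0820)^2 + (-0.0656)^2 + 0.1475^2 = 0.0546
||T^(-1)||_F = sqrt(0.0546) = 0.2336

0.2336


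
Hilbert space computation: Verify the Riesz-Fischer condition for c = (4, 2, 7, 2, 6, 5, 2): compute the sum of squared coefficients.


sum |c_n|^2 = 4^2 + 2^2 + 7^2 + 2^2 + 6^2 + 5^2 + 2^2
= 16 + 4 + 49 + 4 + 36 + 25 + 4
= 138

138


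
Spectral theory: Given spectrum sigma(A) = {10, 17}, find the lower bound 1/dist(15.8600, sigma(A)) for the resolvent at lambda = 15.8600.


dist(15.8600, {10, 17}) = min(|15.8600 - 10|, |15.8600 - 17|)
= min(5.8600, 1.1400) = 1.1400
Resolvent bound = 1/1.1400 = 0.8772

0.8772


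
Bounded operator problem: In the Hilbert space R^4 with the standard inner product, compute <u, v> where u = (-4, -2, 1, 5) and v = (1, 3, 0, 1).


Computing the standard inner product <u, v> = sum u_i * v_i
= -4*1 + -2*3 + 1*0 + 5*1
= -4 + -6 + 0 + 5
= -5

-5


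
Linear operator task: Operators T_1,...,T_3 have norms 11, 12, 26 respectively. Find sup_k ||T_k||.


By the Uniform Boundedness Principle, the supremum of norms is finite.
sup_k ||T_k|| = max(11, 12, 26) = 26

26


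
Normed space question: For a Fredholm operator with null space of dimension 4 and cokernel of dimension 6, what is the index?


The Fredholm index is defined as ind(T) = dim(ker T) - dim(coker T)
= 4 - 6
= -2

-2


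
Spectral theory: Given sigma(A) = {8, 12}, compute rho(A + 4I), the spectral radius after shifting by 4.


Spectrum of A + 4I = {12, 16}
Spectral radius = max |lambda| over the shifted spectrum
= max(12, 16) = 16

16


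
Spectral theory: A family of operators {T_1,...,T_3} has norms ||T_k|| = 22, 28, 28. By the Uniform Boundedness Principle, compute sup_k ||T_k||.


By the Uniform Boundedness Principle, the supremum of norms is finite.
sup_k ||T_k|| = max(22, 28, 28) = 28

28


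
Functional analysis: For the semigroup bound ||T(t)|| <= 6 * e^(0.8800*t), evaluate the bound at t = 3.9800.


||T(3.9800)|| <= 6 * exp(0.8800 * 3.9800)
= 6 * exp(3.5024)
= 6 * 33.1950
= 199.1701

199.1701


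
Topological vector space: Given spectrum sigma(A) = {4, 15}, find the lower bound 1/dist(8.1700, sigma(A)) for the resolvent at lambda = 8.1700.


dist(8.1700, {4, 15}) = min(|8.1700 - 4|, |8.1700 - 15|)
= min(4.1700, 6.8300) = 4.1700
Resolvent bound = 1/4.1700 = 0.2398

0.2398


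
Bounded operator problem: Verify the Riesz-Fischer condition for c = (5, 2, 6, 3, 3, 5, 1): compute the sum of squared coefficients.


sum |c_n|^2 = 5^2 + 2^2 + 6^2 + 3^2 + 3^2 + 5^2 + 1^2
= 25 + 4 + 36 + 9 + 9 + 25 + 1
= 109

109


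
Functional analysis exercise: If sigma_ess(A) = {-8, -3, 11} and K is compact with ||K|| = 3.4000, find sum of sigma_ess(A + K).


By Weyl's theorem, the essential spectrum is invariant under compact perturbations.
sigma_ess(A + K) = sigma_ess(A) = {-8, -3, 11}
Sum = -8 + -3 + 11 = 0

0


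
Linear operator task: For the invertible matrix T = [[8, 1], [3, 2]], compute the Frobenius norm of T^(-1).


det(T) = 8*2 - 1*3 = 13
T^(-1) = (1/13) * [[2, -1], [-3, 8]] = [[0.1538, -0.0769], [-0.2308, 0.6154]]
||T^(-1)||_F^2 = 0.1538^2 + (-0.0769)^2 + (-0.2308)^2 + 0.6154^2 = 0.4615
||T^(-1)||_F = sqrt(0.4615) = 0.6794

0.6794


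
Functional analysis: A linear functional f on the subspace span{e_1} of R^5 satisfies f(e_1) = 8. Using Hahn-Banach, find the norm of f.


The norm of f is given by ||f|| = sup_{||x||=1} |f(x)|.
On span{e_1}, ||e_1|| = 1, so ||f|| = |f(e_1)| / ||e_1||
= |8| / 1 = 8.0000

8.0000


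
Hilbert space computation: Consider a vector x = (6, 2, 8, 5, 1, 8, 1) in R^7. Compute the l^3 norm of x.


The l^3 norm = (sum |x_i|^3)^(1/3)
Sum of 3th powers = 216 + 8 + 512 + 125 + 1 + 512 + 1 = 1375
||x||_3 = (1375)^(1/3) = 11.1199

11.1199


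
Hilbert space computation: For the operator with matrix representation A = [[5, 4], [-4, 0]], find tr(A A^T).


trace(A * A^T) = sum of squares of all entries
= 5^2 + 4^2 + (-4)^2 + 0^2
= 25 + 16 + 16 + 0
= 57

57


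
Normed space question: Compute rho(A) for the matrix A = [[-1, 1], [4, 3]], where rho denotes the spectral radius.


For a 2x2 matrix, eigenvalues satisfy lambda^2 - (trace)*lambda + det = 0
trace = -1 + 3 = 2
det = -1*3 - 1*4 = -7
discriminant = 2^2 - 4*(-7) = 32
spectral radius = max |eigenvalue| = 3.8284

3.8284


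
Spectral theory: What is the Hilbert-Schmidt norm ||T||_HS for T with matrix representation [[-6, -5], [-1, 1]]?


The Hilbert-Schmidt norm is sqrt(sum of squares of all entries).
Sum of squares = (-6)^2 + (-5)^2 + (-1)^2 + 1^2
= 36 + 25 + 1 + 1 = 63
||T||_HS = sqrt(63) = 7.9373

7.9373


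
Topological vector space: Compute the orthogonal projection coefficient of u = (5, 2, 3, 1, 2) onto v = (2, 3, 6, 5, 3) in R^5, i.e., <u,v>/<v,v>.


Computing <u,v> = 5*2 + 2*3 + 3*6 + 1*5 + 2*3 = 45
Computing <v,v> = 2^2 + 3^2 + 6^2 + 5^2 + 3^2 = 83
Projection coefficient = 45/83 = 0.5422

0.5422


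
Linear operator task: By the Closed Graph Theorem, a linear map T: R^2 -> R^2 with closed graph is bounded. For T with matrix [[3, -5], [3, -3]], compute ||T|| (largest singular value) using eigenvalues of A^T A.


A^T A = [[18, -24], [-24, 34]]
trace(A^T A) = 52, det(A^T A) = 36
discriminant = 52^2 - 4*36 = 2560
Largest eigenvalue of A^T A = (trace + sqrt(disc))/2 = 51.2982
||T|| = sqrt(51.2982) = 7.1623

7.1623


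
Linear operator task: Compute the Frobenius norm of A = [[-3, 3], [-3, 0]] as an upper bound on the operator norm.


||A||_F^2 = sum a_ij^2
= (-3)^2 + 3^2 + (-3)^2 + 0^2
= 9 + 9 + 9 + 0 = 27
||A||_F = sqrt(27) = 5.1962

5.1962


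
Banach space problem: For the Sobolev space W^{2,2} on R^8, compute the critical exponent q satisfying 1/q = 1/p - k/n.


Using the Sobolev embedding formula: 1/q = 1/p - k/n
1/q = 1/2 - 2/8 = 1/4
q = 1/(1/4) = 4

4.0000


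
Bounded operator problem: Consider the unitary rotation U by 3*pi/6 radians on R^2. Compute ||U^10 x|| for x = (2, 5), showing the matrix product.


U is a rotation by theta = 3*pi/6
U^10 = rotation by 10*theta = 30*pi/6 = 6*pi/6 (mod 2*pi)
cos(6*pi/6) = -1.0000, sin(6*pi/6) = 0.0000
U^10 x = (-1.0000 * 2 - 0.0000 * 5, 0.0000 * 2 + -1.0000 * 5)
= (-2.0000, -5.0000)
||U^10 x|| = sqrt((-2.0000)^2 + (-5.0000)^2) = sqrt(29.0000) = 5.3852

5.3852


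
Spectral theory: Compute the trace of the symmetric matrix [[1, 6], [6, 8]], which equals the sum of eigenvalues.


For a self-adjoint (symmetric) matrix, the eigenvalues are real.
The sum of eigenvalues equals the trace of the matrix.
trace = 1 + 8 = 9

9


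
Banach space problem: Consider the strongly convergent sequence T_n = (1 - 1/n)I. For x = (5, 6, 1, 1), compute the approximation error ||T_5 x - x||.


T_5 x - x = (1 - 1/5)x - x = -x/5
||x|| = sqrt(63) = 7.9373
||T_5 x - x|| = ||x||/5 = 7.9373/5 = 1.5875

1.5875


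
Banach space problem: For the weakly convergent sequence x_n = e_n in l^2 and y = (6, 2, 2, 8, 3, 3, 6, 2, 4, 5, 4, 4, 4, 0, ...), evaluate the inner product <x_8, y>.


x_8 = e_8 is the standard basis vector with 1 in position 8.
<x_8, y> = y_8 = 2
As n -> infinity, <x_n, y> -> 0, confirming weak convergence of (x_n) to 0.

2


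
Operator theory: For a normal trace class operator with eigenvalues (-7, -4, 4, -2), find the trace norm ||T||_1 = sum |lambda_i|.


For a normal operator, singular values equal |eigenvalues|.
Trace norm = sum |lambda_i| = 7 + 4 + 4 + 2
= 17

17


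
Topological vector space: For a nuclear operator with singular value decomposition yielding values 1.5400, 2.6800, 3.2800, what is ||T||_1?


The nuclear norm is the sum of all singular values.
||T||_1 = 1.5400 + 2.6800 + 3.2800
= 7.5000

7.5000


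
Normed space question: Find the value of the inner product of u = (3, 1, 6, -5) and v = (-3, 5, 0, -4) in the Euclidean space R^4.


Computing the standard inner product <u, v> = sum u_i * v_i
= 3*-3 + 1*5 + 6*0 + -5*-4
= -9 + 5 + 0 + 20
= 16

16


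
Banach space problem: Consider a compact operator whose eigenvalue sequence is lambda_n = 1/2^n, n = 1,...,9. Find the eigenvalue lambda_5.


The eigenvalue formula gives lambda_5 = 1/2^5
= 1/32
= 0.0312

0.0312


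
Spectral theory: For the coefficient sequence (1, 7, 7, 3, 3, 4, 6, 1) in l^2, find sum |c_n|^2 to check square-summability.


sum |c_n|^2 = 1^2 + 7^2 + 7^2 + 3^2 + 3^2 + 4^2 + 6^2 + 1^2
= 1 + 49 + 49 + 9 + 9 + 16 + 36 + 1
= 170

170


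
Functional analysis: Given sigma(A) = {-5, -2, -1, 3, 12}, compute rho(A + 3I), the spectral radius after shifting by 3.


Spectrum of A + 3I = {-2, 1, 2, 6, 15}
Spectral radius = max |lambda| over the shifted spectrum
= max(2, 1, 2, 6, 15) = 15

15


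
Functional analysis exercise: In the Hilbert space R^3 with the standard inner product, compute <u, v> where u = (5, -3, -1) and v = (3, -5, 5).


Computing the standard inner product <u, v> = sum u_i * v_i
= 5*3 + -3*-5 + -1*5
= 15 + 15 + -5
= 25

25


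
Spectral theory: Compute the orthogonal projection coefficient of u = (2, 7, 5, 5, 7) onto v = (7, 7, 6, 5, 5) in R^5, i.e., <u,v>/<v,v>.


Computing <u,v> = 2*7 + 7*7 + 5*6 + 5*5 + 7*5 = 153
Computing <v,v> = 7^2 + 7^2 + 6^2 + 5^2 + 5^2 = 184
Projection coefficient = 153/184 = 0.8315

0.8315


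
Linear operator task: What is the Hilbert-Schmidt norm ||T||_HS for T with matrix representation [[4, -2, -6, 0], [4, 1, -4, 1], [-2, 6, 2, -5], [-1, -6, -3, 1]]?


The Hilbert-Schmidt norm is sqrt(sum of squares of all entries).
Sum of squares = 4^2 + (-2)^2 + (-6)^2 + 0^2 + 4^2 + 1^2 + (-4)^2 + 1^2 + (-2)^2 + 6^2 + 2^2 + (-5)^2 + (-1)^2 + (-6)^2 + (-3)^2 + 1^2
= 16 + 4 + 36 + 0 + 16 + 1 + 16 + 1 + 4 + 36 + 4 + 25 + 1 + 36 + 9 + 1 = 206
||T||_HS = sqrt(206) = 14.3527

14.3527


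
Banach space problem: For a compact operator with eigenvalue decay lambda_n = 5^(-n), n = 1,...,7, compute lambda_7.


The eigenvalue formula gives lambda_7 = 1/5^7
= 1/78125
= 1.2800e-05

1.2800e-05


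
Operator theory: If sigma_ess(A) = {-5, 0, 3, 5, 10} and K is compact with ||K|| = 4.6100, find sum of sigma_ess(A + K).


By Weyl's theorem, the essential spectrum is invariant under compact perturbations.
sigma_ess(A + K) = sigma_ess(A) = {-5, 0, 3, 5, 10}
Sum = -5 + 0 + 3 + 5 + 10 = 13

13


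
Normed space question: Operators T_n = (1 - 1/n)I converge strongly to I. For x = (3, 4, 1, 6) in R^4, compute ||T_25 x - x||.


T_25 x - x = (1 - 1/25)x - x = -x/25
||x|| = sqrt(62) = 7.8740
||T_25 x - x|| = ||x||/25 = 7.8740/25 = 0.3150

0.3150


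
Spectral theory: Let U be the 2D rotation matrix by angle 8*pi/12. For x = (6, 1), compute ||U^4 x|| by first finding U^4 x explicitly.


U is a rotation by theta = 8*pi/12
U^4 = rotation by 4*theta = 32*pi/12 = 8*pi/12 (mod 2*pi)
cos(8*pi/12) = -0.5000, sin(8*pi/12) = 0.8660
U^4 x = (-0.5000 * 6 - 0.8660 * 1, 0.8660 * 6 + -0.5000 * 1)
= (-3.8660, 4.6962)
||U^4 x|| = sqrt((-3.8660)^2 + 4.6962^2) = sqrt(37.0000) = 6.0828

6.0828


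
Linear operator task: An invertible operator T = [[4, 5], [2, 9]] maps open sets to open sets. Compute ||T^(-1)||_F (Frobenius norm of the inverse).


det(T) = 4*9 - 5*2 = 26
T^(-1) = (1/26) * [[9, -5], [-2, 4]] = [[0.3462, -0.1923], [-0.0769, 0.1538]]
||T^(-1)||_F^2 = 0.3462^2 + (-0.1923)^2 + (-0.0769)^2 + 0.1538^2 = 0.1864
||T^(-1)||_F = sqrt(0.1864) = 0.4317

0.4317


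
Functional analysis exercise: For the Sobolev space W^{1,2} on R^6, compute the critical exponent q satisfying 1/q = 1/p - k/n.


Using the Sobolev embedding formula: 1/q = 1/p - k/n
1/q = 1/2 - 1/6 = 1/3
q = 1/(1/3) = 3

3.0000


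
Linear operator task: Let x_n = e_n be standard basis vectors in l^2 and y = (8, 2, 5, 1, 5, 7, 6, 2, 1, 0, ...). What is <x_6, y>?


x_6 = e_6 is the standard basis vector with 1 in position 6.
<x_6, y> = y_6 = 7
As n -> infinity, <x_n, y> -> 0, confirming weak convergence of (x_n) to 0.

7


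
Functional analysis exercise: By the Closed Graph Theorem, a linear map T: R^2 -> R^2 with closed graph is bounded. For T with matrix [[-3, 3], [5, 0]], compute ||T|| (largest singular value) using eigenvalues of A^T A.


A^T A = [[34, -9], [-9, 9]]
trace(A^T A) = 43, det(A^T A) = 225
discriminant = 43^2 - 4*225 = 949
Largest eigenvalue of A^T A = (trace + sqrt(disc))/2 = 36.9029
||T|| = sqrt(36.9029) = 6.0748

6.0748


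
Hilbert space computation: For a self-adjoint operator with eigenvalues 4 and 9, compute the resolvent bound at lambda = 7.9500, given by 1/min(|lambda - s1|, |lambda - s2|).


dist(7.9500, {4, 9}) = min(|7.9500 - 4|, |7.9500 - 9|)
= min(3.9500, 1.0500) = 1.0500
Resolvent bound = 1/1.0500 = 0.9524

0.9524


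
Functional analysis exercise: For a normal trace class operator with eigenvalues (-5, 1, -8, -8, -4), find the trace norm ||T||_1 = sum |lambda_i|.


For a normal operator, singular values equal |eigenvalues|.
Trace norm = sum |lambda_i| = 5 + 1 + 8 + 8 + 4
= 26

26


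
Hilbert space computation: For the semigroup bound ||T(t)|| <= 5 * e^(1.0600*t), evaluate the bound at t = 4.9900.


||T(4.9900)|| <= 5 * exp(1.0600 * 4.9900)
= 5 * exp(5.2894)
= 5 * 198.2245
= 991.1223

991.1223


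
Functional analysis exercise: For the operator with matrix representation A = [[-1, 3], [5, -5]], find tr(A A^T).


trace(A * A^T) = sum of squares of all entries
= (-1)^2 + 3^2 + 5^2 + (-5)^2
= 1 + 9 + 25 + 25
= 60

60


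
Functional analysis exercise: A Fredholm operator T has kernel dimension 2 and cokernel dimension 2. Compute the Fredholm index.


The Fredholm index is defined as ind(T) = dim(ker T) - dim(coker T)
= 2 - 2
= 0

0


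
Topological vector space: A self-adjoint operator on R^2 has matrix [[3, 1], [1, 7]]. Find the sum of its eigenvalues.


For a self-adjoint (symmetric) matrix, the eigenvalues are real.
The sum of eigenvalues equals the trace of the matrix.
trace = 3 + 7 = 10

10


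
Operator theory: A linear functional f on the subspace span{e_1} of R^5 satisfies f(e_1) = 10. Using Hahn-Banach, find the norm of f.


The norm of f is given by ||f|| = sup_{||x||=1} |f(x)|.
On span{e_1}, ||e_1|| = 1, so ||f|| = |f(e_1)| / ||e_1||
= |10| / 1 = 10.0000

10.0000


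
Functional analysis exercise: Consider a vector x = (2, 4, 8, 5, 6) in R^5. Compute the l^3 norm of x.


The l^3 norm = (sum |x_i|^3)^(1/3)
Sum of 3th powers = 8 + 64 + 512 + 125 + 216 = 925
||x||_3 = (925)^(1/3) = 9.7435

9.7435


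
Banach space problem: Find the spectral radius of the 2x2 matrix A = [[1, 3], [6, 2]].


For a 2x2 matrix, eigenvalues satisfy lambda^2 - (trace)*lambda + det = 0
trace = 1 + 2 = 3
det = 1*2 - 3*6 = -16
discriminant = 3^2 - 4*(-16) = 73
spectral radius = max |eigenvalue| = 5.7720

5.7720


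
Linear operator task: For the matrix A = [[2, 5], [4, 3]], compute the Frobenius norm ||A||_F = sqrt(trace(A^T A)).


||A||_F^2 = sum a_ij^2
= 2^2 + 5^2 + 4^2 + 3^2
= 4 + 25 + 16 + 9 = 54
||A||_F = sqrt(54) = 7.3485

7.3485


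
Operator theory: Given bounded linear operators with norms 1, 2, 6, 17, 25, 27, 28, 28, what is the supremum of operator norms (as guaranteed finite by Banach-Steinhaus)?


By the Uniform Boundedness Principle, the supremum of norms is finite.
sup_k ||T_k|| = max(1, 2, 6, 17, 25, 27, 28, 28) = 28

28


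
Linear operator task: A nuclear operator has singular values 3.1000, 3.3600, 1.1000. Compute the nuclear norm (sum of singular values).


The nuclear norm is the sum of all singular values.
||T||_1 = 3.1000 + 3.3600 + 1.1000
= 7.5600

7.5600


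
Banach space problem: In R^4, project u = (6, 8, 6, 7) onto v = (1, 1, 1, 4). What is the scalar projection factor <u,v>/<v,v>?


Computing <u,v> = 6*1 + 8*1 + 6*1 + 7*4 = 48
Computing <v,v> = 1^2 + 1^2 + 1^2 + 4^2 = 19
Projection coefficient = 48/19 = 2.5263

2.5263


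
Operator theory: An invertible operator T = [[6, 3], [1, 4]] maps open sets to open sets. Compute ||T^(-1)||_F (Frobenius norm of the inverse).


det(T) = 6*4 - 3*1 = 21
T^(-1) = (1/21) * [[4, -3], [-1, 6]] = [[0.1905, -0.1429], [-0.0476, 0.2857]]
||T^(-1)||_F^2 = 0.1905^2 + (-0.1429)^2 + (-0.0476)^2 + 0.2857^2 = 0.1406
||T^(-1)||_F = sqrt(0.1406) = 0.3750

0.3750


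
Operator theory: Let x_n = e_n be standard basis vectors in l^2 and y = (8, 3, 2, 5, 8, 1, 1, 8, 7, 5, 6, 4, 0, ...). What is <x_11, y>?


x_11 = e_11 is the standard basis vector with 1 in position 11.
<x_11, y> = y_11 = 6
As n -> infinity, <x_n, y> -> 0, confirming weak convergence of (x_n) to 0.

6


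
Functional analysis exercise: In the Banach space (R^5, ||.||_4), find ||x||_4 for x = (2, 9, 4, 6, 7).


The l^4 norm = (sum |x_i|^4)^(1/4)
Sum of 4th powers = 16 + 6561 + 256 + 1296 + 2401 = 10530
||x||_4 = (10530)^(1/4) = 10.1299

10.1299


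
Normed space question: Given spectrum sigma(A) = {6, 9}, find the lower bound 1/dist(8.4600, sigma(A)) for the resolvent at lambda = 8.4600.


dist(8.4600, {6, 9}) = min(|8.4600 - 6|, |8.4600 - 9|)
= min(2.4600, 0.5400) = 0.5400
Resolvent bound = 1/0.5400 = 1.8519

1.8519


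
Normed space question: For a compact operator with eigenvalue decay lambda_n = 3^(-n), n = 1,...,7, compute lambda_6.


The eigenvalue formula gives lambda_6 = 1/3^6
= 1/729
= 0.0014

0.0014


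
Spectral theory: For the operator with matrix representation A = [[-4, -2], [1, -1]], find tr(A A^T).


trace(A * A^T) = sum of squares of all entries
= (-4)^2 + (-2)^2 + 1^2 + (-1)^2
= 16 + 4 + 1 + 1
= 22

22


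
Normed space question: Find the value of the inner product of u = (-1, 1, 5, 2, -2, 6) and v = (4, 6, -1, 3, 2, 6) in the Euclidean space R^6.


Computing the standard inner product <u, v> = sum u_i * v_i
= -1*4 + 1*6 + 5*-1 + 2*3 + -2*2 + 6*6
= -4 + 6 + -5 + 6 + -4 + 36
= 35

35


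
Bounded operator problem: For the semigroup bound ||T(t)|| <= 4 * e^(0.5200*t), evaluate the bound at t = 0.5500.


||T(0.5500)|| <= 4 * exp(0.5200 * 0.5500)
= 4 * exp(0.2860)
= 4 * 1.3311
= 5.3244

5.3244


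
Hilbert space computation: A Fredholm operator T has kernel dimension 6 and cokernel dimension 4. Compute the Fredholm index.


The Fredholm index is defined as ind(T) = dim(ker T) - dim(coker T)
= 6 - 4
= 2

2


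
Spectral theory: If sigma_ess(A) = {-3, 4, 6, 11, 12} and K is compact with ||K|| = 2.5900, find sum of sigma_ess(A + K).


By Weyl's theorem, the essential spectrum is invariant under compact perturbations.
sigma_ess(A + K) = sigma_ess(A) = {-3, 4, 6, 11, 12}
Sum = -3 + 4 + 6 + 11 + 12 = 30

30


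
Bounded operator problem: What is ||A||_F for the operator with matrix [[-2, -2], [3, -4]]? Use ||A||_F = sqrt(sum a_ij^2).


||A||_F^2 = sum a_ij^2
= (-2)^2 + (-2)^2 + 3^2 + (-4)^2
= 4 + 4 + 9 + 16 = 33
||A||_F = sqrt(33) = 5.7446

5.7446


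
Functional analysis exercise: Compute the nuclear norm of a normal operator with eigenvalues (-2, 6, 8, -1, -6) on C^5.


For a normal operator, singular values equal |eigenvalues|.
Trace norm = sum |lambda_i| = 2 + 6 + 8 + 1 + 6
= 23

23


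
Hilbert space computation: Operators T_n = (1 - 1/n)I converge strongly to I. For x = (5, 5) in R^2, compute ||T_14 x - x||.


T_14 x - x = (1 - 1/14)x - x = -x/14
||x|| = sqrt(50) = 7.0711
||T_14 x - x|| = ||x||/14 = 7.0711/14 = 0.5051

0.5051


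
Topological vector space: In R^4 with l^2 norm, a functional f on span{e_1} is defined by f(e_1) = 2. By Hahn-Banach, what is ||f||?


The norm of f is given by ||f|| = sup_{||x||=1} |f(x)|.
On span{e_1}, ||e_1|| = 1, so ||f|| = |f(e_1)| / ||e_1||
= |2| / 1 = 2.0000

2.0000


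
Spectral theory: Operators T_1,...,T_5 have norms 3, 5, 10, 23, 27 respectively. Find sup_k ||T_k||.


By the Uniform Boundedness Principle, the supremum of norms is finite.
sup_k ||T_k|| = max(3, 5, 10, 23, 27) = 27

27


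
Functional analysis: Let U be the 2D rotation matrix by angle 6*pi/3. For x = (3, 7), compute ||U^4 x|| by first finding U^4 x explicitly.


U is a rotation by theta = 6*pi/3
U^4 = rotation by 4*theta = 24*pi/3 = 0*pi/3 (mod 2*pi)
cos(0*pi/3) = 1.0000, sin(0*pi/3) = 0.0000
U^4 x = (1.0000 * 3 - 0.0000 * 7, 0.0000 * 3 + 1.0000 * 7)
= (3.0000, 7.0000)
||U^4 x|| = sqrt(3.0000^2 + 7.0000^2) = sqrt(58.0000) = 7.6158

7.6158


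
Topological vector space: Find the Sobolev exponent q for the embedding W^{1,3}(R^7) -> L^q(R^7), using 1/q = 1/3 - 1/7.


Using the Sobolev embedding formula: 1/q = 1/p - k/n
1/q = 1/3 - 1/7 = 4/21
q = 1/(4/21) = 21/4 = 5.2500

5.2500


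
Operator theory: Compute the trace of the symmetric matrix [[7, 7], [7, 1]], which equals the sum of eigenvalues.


For a self-adjoint (symmetric) matrix, the eigenvalues are real.
The sum of eigenvalues equals the trace of the matrix.
trace = 7 + 1 = 8

8


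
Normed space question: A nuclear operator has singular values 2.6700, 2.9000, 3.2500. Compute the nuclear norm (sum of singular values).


The nuclear norm is the sum of all singular values.
||T||_1 = 2.6700 + 2.9000 + 3.2500
= 8.8200

8.8200


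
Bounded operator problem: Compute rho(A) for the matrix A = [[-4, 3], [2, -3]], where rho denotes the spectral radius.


For a 2x2 matrix, eigenvalues satisfy lambda^2 - (trace)*lambda + det = 0
trace = -4 + -3 = -7
det = -4*-3 - 3*2 = 6
discriminant = (-7)^2 - 4*(6) = 25
spectral radius = max |eigenvalue| = 6.0000

6.0000


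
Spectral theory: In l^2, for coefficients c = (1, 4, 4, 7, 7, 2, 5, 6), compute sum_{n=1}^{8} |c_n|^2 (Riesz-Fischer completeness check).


sum |c_n|^2 = 1^2 + 4^2 + 4^2 + 7^2 + 7^2 + 2^2 + 5^2 + 6^2
= 1 + 16 + 16 + 49 + 49 + 4 + 25 + 36
= 196

196


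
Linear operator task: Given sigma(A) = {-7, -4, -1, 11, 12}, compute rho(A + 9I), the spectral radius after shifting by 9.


Spectrum of A + 9I = {2, 5, 8, 20, 21}
Spectral radius = max |lambda| over the shifted spectrum
= max(2, 5, 8, 20, 21) = 21

21


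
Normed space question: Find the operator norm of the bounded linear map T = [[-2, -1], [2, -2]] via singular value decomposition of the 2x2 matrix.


A^T A = [[8, -2], [-2, 5]]
trace(A^T A) = 13, det(A^T A) = 36
discriminant = 13^2 - 4*36 = 25
Largest eigenvalue of A^T A = (trace + sqrt(disc))/2 = 9.0000
||T|| = sqrt(9.0000) = 3.0000

3.0000


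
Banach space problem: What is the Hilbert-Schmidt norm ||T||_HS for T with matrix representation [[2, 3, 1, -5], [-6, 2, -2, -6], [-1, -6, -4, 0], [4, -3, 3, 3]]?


The Hilbert-Schmidt norm is sqrt(sum of squares of all entries).
Sum of squares = 2^2 + 3^2 + 1^2 + (-5)^2 + (-6)^2 + 2^2 + (-2)^2 + (-6)^2 + (-1)^2 + (-6)^2 + (-4)^2 + 0^2 + 4^2 + (-3)^2 + 3^2 + 3^2
= 4 + 9 + 1 + 25 + 36 + 4 + 4 + 36 + 1 + 36 + 16 + 0 + 16 + 9 + 9 + 9 = 215
||T||_HS = sqrt(215) = 14.6629

14.6629


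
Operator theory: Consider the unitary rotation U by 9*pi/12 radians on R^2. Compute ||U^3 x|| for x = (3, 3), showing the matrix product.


U is a rotation by theta = 9*pi/12
U^3 = rotation by 3*theta = 27*pi/12 = 3*pi/12 (mod 2*pi)
cos(3*pi/12) = 0.7071, sin(3*pi/12) = 0.7071
U^3 x = (0.7071 * 3 - 0.7071 * 3, 0.7071 * 3 + 0.7071 * 3)
= (0.0000, 4.2426)
||U^3 x|| = sqrt(0.0000^2 + 4.2426^2) = sqrt(18.0000) = 4.2426

4.2426


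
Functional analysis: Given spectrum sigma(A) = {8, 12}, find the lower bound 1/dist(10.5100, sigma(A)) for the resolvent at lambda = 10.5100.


dist(10.5100, {8, 12}) = min(|10.5100 - 8|, |10.5100 - 12|)
= min(2.5100, 1.4900) = 1.4900
Resolvent bound = 1/1.4900 = 0.6711

0.6711


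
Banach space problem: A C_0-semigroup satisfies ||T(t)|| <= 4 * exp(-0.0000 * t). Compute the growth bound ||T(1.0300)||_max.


||T(1.0300)|| <= 4 * exp(-0.0000 * 1.0300)
= 4 * exp(-0.0000)
= 4 * 1.0000
= 4.0000

4.0000


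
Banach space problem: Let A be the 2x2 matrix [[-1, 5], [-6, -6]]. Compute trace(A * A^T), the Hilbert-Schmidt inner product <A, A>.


trace(A * A^T) = sum of squares of all entries
= (-1)^2 + 5^2 + (-6)^2 + (-6)^2
= 1 + 25 + 36 + 36
= 98

98
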